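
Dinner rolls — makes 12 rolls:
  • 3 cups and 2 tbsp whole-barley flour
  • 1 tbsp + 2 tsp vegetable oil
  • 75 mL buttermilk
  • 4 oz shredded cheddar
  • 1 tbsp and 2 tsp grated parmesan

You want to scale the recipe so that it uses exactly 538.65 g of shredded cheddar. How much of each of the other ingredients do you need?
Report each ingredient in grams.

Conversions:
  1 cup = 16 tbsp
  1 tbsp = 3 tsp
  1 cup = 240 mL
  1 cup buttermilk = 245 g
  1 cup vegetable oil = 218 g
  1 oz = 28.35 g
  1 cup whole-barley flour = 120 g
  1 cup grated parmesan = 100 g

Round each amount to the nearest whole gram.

The original recipe has 113.4 g of shredded cheddar, so the scaling factor is 538.65 ÷ 113.4 = 19/4 = 4.75.
whole-barley flour: (3 cup + 2 tbsp = 3.125 cup) × 19/4 × 120 g/cup ≈ 1781 g
vegetable oil: (1 tbsp + 2 tsp = 5/3 tbsp) × 19/4 ÷ 16 tbsp/cup × 218 g/cup ≈ 108 g
buttermilk: 75 mL × 19/4 ÷ 240 mL/cup × 245 g/cup ≈ 364 g
grated parmesan: (1 tbsp + 2 tsp = 5/3 tbsp) × 19/4 ÷ 16 tbsp/cup × 100 g/cup ≈ 49 g

whole-barley flour: 1781 g; vegetable oil: 108 g; buttermilk: 364 g; grated parmesan: 49 g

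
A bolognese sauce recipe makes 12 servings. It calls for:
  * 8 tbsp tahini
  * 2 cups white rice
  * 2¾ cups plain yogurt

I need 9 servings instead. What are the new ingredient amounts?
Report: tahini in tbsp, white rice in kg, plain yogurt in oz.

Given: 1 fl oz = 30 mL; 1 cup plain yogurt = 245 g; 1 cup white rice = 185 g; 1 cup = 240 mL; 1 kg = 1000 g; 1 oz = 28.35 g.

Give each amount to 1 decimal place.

tahini: 6.0 tbsp; white rice: 0.3 kg; plain yogurt: 17.8 oz

Scaling factor: 9/12 = 3/4 = 0.75.
tahini: 8 tbsp × 3/4 = 6.0 tbsp
white rice: 2 cup × 3/4 × 185 g/cup ÷ 1000 g/kg ≈ 0.3 kg
plain yogurt: 2.75 cup × 3/4 × 245 g/cup ÷ 28.35 g/oz ≈ 17.8 oz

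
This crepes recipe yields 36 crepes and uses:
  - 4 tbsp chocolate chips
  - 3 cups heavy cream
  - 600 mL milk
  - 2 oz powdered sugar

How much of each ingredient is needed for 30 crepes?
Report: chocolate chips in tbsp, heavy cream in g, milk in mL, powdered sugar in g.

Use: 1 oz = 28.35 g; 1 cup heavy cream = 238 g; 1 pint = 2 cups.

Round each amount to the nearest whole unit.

chocolate chips: 3 tbsp; heavy cream: 595 g; milk: 500 mL; powdered sugar: 47 g

Scaling factor: 30/36 = 5/6.
chocolate chips: 4 tbsp × 5/6 ≈ 3 tbsp
heavy cream: 3 cup × 5/6 × 238 g/cup = 595 g
milk: 600 mL × 5/6 = 500 mL
powdered sugar: 2 oz × 5/6 × 28.35 g/oz ≈ 47 g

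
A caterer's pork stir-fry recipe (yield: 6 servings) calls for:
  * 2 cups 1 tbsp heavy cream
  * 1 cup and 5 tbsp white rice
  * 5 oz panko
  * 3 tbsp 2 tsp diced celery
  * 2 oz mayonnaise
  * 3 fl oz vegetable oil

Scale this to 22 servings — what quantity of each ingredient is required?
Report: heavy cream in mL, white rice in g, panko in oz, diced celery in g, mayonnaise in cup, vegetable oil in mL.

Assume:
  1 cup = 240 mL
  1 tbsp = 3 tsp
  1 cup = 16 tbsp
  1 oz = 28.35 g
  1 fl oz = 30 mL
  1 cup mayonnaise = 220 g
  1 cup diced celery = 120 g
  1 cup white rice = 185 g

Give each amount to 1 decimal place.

Scaling factor: 22/6 = 11/3.
heavy cream: (2 cup + 1 tbsp = 2.0625 cup) × 11/3 × 240 mL/cup = 1815.0 mL
white rice: (1 cup + 5 tbsp = 1.3125 cup) × 11/3 × 185 g/cup ≈ 890.3 g
panko: 5 oz × 11/3 ≈ 18.3 oz
diced celery: (3 tbsp + 2 tsp = 11/3 tbsp) × 11/3 ÷ 16 tbsp/cup × 120 g/cup ≈ 100.8 g
mayonnaise: 2 oz × 11/3 × 28.35 g/oz ÷ 220 g/cup ≈ 0.9 cup
vegetable oil: 3 fl oz × 11/3 × 30 mL/fl oz = 330.0 mL

heavy cream: 1815.0 mL; white rice: 890.3 g; panko: 18.3 oz; diced celery: 100.8 g; mayonnaise: 0.9 cup; vegetable oil: 330.0 mL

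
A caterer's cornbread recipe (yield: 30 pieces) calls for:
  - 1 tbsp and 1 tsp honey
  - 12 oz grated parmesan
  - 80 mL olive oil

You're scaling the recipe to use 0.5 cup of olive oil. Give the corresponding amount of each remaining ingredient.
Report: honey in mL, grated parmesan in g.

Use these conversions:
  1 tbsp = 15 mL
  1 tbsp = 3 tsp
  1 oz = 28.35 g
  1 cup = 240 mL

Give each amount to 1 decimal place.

The original recipe has 1/3 cup of olive oil, so the scaling factor is 0.5 ÷ 1/3 = 3/2 = 1.5.
honey: (1 tbsp + 1 tsp = 4/3 tbsp) × 3/2 × 15 mL/tbsp = 30.0 mL
grated parmesan: 12 oz × 3/2 × 28.35 g/oz = 510.3 g

honey: 30.0 mL; grated parmesan: 510.3 g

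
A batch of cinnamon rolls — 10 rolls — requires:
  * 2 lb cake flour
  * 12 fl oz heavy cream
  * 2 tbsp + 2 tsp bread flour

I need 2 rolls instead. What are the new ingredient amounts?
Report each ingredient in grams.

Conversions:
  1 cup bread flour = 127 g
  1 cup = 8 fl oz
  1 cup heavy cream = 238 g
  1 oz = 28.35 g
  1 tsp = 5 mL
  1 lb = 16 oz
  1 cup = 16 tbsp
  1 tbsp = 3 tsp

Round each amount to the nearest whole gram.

cake flour: 181 g; heavy cream: 71 g; bread flour: 4 g

Scaling factor: 2/10 = 1/5 = 0.2.
cake flour: 2 lb × 1/5 × 16 oz/lb × 28.35 g/oz ≈ 181 g
heavy cream: 12 fl oz × 1/5 ÷ 8 fl oz/cup × 238 g/cup ≈ 71 g
bread flour: (2 tbsp + 2 tsp = 8/3 tbsp) × 1/5 ÷ 16 tbsp/cup × 127 g/cup ≈ 4 g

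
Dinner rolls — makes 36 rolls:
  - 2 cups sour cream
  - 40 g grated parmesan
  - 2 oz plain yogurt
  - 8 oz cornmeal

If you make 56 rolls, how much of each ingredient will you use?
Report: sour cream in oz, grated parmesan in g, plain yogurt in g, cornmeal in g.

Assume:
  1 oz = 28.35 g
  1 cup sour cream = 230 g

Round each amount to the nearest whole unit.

sour cream: 25 oz; grated parmesan: 62 g; plain yogurt: 88 g; cornmeal: 353 g

Scaling factor: 56/36 = 14/9.
sour cream: 2 cup × 14/9 × 230 g/cup ÷ 28.35 g/oz ≈ 25 oz
grated parmesan: 40 g × 14/9 ≈ 62 g
plain yogurt: 2 oz × 14/9 × 28.35 g/oz ≈ 88 g
cornmeal: 8 oz × 14/9 × 28.35 g/oz ≈ 353 g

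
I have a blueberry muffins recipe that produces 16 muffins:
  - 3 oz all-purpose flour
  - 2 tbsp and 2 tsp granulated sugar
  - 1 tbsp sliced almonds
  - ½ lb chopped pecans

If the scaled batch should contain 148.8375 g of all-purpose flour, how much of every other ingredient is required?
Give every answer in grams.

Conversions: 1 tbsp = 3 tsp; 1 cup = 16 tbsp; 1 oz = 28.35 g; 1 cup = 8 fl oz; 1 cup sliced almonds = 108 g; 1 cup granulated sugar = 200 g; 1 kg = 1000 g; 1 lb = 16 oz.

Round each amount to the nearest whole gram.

granulated sugar: 58 g; sliced almonds: 12 g; chopped pecans: 397 g

The original recipe has 85.05 g of all-purpose flour, so the scaling factor is 148.8375 ÷ 85.05 = 7/4 = 1.75.
granulated sugar: (2 tbsp + 2 tsp = 8/3 tbsp) × 7/4 ÷ 16 tbsp/cup × 200 g/cup ≈ 58 g
sliced almonds: 1 tbsp × 7/4 ÷ 16 tbsp/cup × 108 g/cup ≈ 12 g
chopped pecans: 0.5 lb × 7/4 × 16 oz/lb × 28.35 g/oz ≈ 397 g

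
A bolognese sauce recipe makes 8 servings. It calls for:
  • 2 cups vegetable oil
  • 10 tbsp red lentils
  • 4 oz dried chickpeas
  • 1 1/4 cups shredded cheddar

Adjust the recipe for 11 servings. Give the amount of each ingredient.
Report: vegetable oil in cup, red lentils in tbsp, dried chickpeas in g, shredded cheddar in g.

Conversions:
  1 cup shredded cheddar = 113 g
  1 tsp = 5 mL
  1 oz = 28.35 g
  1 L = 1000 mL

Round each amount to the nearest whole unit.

vegetable oil: 3 cup; red lentils: 14 tbsp; dried chickpeas: 156 g; shredded cheddar: 194 g

Scaling factor: 11/8 = 1.375.
vegetable oil: 2 cup × 11/8 ≈ 3 cup
red lentils: 10 tbsp × 11/8 ≈ 14 tbsp
dried chickpeas: 4 oz × 11/8 × 28.35 g/oz ≈ 156 g
shredded cheddar: 1.25 cup × 11/8 × 113 g/cup ≈ 194 g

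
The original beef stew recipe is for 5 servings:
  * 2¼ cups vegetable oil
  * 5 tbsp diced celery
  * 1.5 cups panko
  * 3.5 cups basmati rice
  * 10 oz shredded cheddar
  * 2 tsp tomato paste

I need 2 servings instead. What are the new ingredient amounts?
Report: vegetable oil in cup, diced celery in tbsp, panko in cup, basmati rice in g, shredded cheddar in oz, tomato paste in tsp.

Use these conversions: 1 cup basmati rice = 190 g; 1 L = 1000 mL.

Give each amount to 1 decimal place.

Scaling factor: 2/5 = 0.4.
vegetable oil: 2.25 cup × 2/5 = 0.9 cup
diced celery: 5 tbsp × 2/5 = 2.0 tbsp
panko: 1.5 cup × 2/5 = 0.6 cup
basmati rice: 3.5 cup × 2/5 × 190 g/cup = 266.0 g
shredded cheddar: 10 oz × 2/5 = 4.0 oz
tomato paste: 2 tsp × 2/5 = 0.8 tsp

vegetable oil: 0.9 cup; diced celery: 2.0 tbsp; panko: 0.6 cup; basmati rice: 266.0 g; shredded cheddar: 4.0 oz; tomato paste: 0.8 tsp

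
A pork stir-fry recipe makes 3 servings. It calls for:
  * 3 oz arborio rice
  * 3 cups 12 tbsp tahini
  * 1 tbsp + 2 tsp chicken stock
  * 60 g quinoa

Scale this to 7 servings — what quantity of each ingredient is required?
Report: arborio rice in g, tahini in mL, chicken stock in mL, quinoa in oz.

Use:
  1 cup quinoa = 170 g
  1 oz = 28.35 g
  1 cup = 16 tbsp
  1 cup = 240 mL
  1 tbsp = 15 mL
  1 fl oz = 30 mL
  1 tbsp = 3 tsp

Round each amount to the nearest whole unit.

arborio rice: 198 g; tahini: 2100 mL; chicken stock: 58 mL; quinoa: 5 oz

Scaling factor: 7/3.
arborio rice: 3 oz × 7/3 × 28.35 g/oz ≈ 198 g
tahini: (3 cup + 12 tbsp = 3.75 cup) × 7/3 × 240 mL/cup = 2100 mL
chicken stock: (1 tbsp + 2 tsp = 5/3 tbsp) × 7/3 × 15 mL/tbsp ≈ 58 mL
quinoa: 60 g × 7/3 ÷ 28.35 g/oz ≈ 5 oz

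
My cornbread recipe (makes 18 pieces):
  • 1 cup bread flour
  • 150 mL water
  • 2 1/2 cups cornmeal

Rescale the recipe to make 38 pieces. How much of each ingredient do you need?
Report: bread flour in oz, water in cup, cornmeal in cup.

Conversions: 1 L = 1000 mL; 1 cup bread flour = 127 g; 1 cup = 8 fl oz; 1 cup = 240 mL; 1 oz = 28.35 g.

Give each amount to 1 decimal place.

Scaling factor: 38/18 = 19/9.
bread flour: 1 cup × 19/9 × 127 g/cup ÷ 28.35 g/oz ≈ 9.5 oz
water: 150 mL × 19/9 ÷ 240 mL/cup ≈ 1.3 cup
cornmeal: 2.5 cup × 19/9 ≈ 5.3 cup

bread flour: 9.5 oz; water: 1.3 cup; cornmeal: 5.3 cup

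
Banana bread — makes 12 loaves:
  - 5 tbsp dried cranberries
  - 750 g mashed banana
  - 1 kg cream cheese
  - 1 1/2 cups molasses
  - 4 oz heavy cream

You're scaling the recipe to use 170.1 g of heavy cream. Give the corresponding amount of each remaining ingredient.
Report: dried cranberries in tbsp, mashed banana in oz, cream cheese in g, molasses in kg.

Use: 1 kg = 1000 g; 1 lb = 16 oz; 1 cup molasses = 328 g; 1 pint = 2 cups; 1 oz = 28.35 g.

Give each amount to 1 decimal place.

The original recipe has 113.4 g of heavy cream, so the scaling factor is 170.1 ÷ 113.4 = 3/2 = 1.5.
dried cranberries: 5 tbsp × 3/2 = 7.5 tbsp
mashed banana: 750 g × 3/2 ÷ 28.35 g/oz ≈ 39.7 oz
cream cheese: 1 kg × 3/2 × 1000 g/kg = 1500.0 g
molasses: 1.5 cup × 3/2 × 328 g/cup ÷ 1000 g/kg ≈ 0.7 kg

dried cranberries: 7.5 tbsp; mashed banana: 39.7 oz; cream cheese: 1500.0 g; molasses: 0.7 kg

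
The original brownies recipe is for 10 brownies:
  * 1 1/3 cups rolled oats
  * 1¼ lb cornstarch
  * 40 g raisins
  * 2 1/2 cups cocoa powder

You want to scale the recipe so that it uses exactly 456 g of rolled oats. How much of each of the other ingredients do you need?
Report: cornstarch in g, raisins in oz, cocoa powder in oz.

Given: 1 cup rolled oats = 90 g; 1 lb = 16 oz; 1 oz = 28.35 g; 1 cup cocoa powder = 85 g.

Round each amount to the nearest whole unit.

cornstarch: 2155 g; raisins: 5 oz; cocoa powder: 28 oz

The original recipe has 120 g of rolled oats, so the scaling factor is 456 ÷ 120 = 19/5 = 3.8.
cornstarch: 1.25 lb × 19/5 × 16 oz/lb × 28.35 g/oz ≈ 2155 g
raisins: 40 g × 19/5 ÷ 28.35 g/oz ≈ 5 oz
cocoa powder: 2.5 cup × 19/5 × 85 g/cup ÷ 28.35 g/oz ≈ 28 oz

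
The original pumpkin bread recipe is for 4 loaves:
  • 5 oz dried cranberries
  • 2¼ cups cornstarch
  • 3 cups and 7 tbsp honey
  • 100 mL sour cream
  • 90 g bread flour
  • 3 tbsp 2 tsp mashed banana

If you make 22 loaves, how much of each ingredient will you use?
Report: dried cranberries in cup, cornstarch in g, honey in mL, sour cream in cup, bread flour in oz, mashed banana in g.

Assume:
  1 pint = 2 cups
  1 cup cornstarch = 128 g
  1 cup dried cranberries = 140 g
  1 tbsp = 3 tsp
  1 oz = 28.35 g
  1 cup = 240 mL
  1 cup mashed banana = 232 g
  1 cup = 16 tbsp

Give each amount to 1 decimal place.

Scaling factor: 22/4 = 11/2 = 5.5.
dried cranberries: 5 oz × 11/2 × 28.35 g/oz ÷ 140 g/cup ≈ 5.6 cup
cornstarch: 2.25 cup × 11/2 × 128 g/cup = 1584.0 g
honey: (3 cup + 7 tbsp = 3.4375 cup) × 11/2 × 240 mL/cup = 4537.5 mL
sour cream: 100 mL × 11/2 ÷ 240 mL/cup ≈ 2.3 cup
bread flour: 90 g × 11/2 ÷ 28.35 g/oz ≈ 17.5 oz
mashed banana: (3 tbsp + 2 tsp = 11/3 tbsp) × 11/2 ÷ 16 tbsp/cup × 232 g/cup ≈ 292.4 g

dried cranberries: 5.6 cup; cornstarch: 1584.0 g; honey: 4537.5 mL; sour cream: 2.3 cup; bread flour: 17.5 oz; mashed banana: 292.4 g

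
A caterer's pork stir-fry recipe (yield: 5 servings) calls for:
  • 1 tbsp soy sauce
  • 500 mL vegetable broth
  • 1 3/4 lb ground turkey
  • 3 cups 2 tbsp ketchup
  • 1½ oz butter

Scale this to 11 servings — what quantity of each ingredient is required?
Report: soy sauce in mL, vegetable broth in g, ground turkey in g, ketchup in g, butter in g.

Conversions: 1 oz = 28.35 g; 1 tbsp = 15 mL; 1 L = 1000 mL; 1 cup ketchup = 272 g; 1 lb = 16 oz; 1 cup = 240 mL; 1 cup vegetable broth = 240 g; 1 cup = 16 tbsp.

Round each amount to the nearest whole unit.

soy sauce: 33 mL; vegetable broth: 1100 g; ground turkey: 1746 g; ketchup: 1870 g; butter: 94 g

Scaling factor: 11/5 = 2.2.
soy sauce: 1 tbsp × 11/5 × 15 mL/tbsp = 33 mL
vegetable broth: 500 mL × 11/5 ÷ 240 mL/cup × 240 g/cup = 1100 g
ground turkey: 1.75 lb × 11/5 × 16 oz/lb × 28.35 g/oz ≈ 1746 g
ketchup: (3 cup + 2 tbsp = 3.125 cup) × 11/5 × 272 g/cup = 1870 g
butter: 1.5 oz × 11/5 × 28.35 g/oz ≈ 94 g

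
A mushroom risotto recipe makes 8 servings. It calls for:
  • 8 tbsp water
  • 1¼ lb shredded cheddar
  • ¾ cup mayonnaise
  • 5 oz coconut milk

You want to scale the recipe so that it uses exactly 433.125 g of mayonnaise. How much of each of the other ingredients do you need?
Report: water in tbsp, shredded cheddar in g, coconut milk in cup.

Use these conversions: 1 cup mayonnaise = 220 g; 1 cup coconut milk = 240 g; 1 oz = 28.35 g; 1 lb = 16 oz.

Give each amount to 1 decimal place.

water: 21.0 tbsp; shredded cheddar: 1488.4 g; coconut milk: 1.6 cup

The original recipe has 165 g of mayonnaise, so the scaling factor is 433.125 ÷ 165 = 21/8 = 2.625.
water: 8 tbsp × 21/8 = 21.0 tbsp
shredded cheddar: 1.25 lb × 21/8 × 16 oz/lb × 28.35 g/oz ≈ 1488.4 g
coconut milk: 5 oz × 21/8 × 28.35 g/oz ÷ 240 g/cup ≈ 1.6 cup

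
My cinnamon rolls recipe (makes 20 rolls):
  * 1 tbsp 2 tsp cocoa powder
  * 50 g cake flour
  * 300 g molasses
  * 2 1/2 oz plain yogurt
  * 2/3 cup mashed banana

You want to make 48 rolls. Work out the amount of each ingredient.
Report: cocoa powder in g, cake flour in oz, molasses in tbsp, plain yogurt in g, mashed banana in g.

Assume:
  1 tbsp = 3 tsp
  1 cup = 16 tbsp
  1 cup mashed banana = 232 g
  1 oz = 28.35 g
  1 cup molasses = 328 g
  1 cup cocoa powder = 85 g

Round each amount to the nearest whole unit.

Scaling factor: 48/20 = 12/5 = 2.4.
cocoa powder: (1 tbsp + 2 tsp = 5/3 tbsp) × 12/5 ÷ 16 tbsp/cup × 85 g/cup ≈ 21 g
cake flour: 50 g × 12/5 ÷ 28.35 g/oz ≈ 4 oz
molasses: 300 g × 12/5 ÷ 328 g/cup × 16 tbsp/cup ≈ 35 tbsp
plain yogurt: 2.5 oz × 12/5 × 28.35 g/oz ≈ 170 g
mashed banana: 2/3 cup × 12/5 × 232 g/cup ≈ 371 g

cocoa powder: 21 g; cake flour: 4 oz; molasses: 35 tbsp; plain yogurt: 170 g; mashed banana: 371 g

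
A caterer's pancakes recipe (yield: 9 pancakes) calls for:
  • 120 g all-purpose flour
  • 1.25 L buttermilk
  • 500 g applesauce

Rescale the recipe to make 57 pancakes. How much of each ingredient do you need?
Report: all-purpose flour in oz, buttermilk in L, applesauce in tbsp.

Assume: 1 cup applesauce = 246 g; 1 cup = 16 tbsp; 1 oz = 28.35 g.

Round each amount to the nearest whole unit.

Scaling factor: 57/9 = 19/3.
all-purpose flour: 120 g × 19/3 ÷ 28.35 g/oz ≈ 27 oz
buttermilk: 1.25 L × 19/3 ≈ 8 L
applesauce: 500 g × 19/3 ÷ 246 g/cup × 16 tbsp/cup ≈ 206 tbsp

all-purpose flour: 27 oz; buttermilk: 8 L; applesauce: 206 tbsp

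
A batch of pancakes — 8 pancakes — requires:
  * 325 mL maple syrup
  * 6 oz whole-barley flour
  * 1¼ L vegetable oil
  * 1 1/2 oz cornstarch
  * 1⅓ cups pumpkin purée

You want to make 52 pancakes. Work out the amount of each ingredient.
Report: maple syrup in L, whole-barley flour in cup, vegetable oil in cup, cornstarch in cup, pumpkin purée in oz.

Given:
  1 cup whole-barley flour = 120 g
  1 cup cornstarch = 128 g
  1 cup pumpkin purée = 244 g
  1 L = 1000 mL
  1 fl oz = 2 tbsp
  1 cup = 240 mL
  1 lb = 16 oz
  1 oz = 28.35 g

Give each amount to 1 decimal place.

maple syrup: 2.1 L; whole-barley flour: 9.2 cup; vegetable oil: 33.9 cup; cornstarch: 2.2 cup; pumpkin purée: 74.6 oz

Scaling factor: 52/8 = 13/2 = 6.5.
maple syrup: 325 mL × 13/2 ÷ 1000 mL/L ≈ 2.1 L
whole-barley flour: 6 oz × 13/2 × 28.35 g/oz ÷ 120 g/cup ≈ 9.2 cup
vegetable oil: 1.25 L × 13/2 × 1000 mL/L ÷ 240 mL/cup ≈ 33.9 cup
cornstarch: 1.5 oz × 13/2 × 28.35 g/oz ÷ 128 g/cup ≈ 2.2 cup
pumpkin purée: 4/3 cup × 13/2 × 244 g/cup ÷ 28.35 g/oz ≈ 74.6 oz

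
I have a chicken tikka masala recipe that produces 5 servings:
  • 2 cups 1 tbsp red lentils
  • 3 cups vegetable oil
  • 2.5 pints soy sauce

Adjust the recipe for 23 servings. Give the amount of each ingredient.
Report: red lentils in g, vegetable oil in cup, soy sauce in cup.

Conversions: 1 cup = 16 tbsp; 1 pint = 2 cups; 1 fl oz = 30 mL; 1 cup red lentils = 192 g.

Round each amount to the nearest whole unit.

Scaling factor: 23/5 = 4.6.
red lentils: (2 cup + 1 tbsp = 2.0625 cup) × 23/5 × 192 g/cup ≈ 1822 g
vegetable oil: 3 cup × 23/5 ≈ 14 cup
soy sauce: 2.5 pint × 23/5 × 2 cup/pint = 23 cup

red lentils: 1822 g; vegetable oil: 14 cup; soy sauce: 23 cup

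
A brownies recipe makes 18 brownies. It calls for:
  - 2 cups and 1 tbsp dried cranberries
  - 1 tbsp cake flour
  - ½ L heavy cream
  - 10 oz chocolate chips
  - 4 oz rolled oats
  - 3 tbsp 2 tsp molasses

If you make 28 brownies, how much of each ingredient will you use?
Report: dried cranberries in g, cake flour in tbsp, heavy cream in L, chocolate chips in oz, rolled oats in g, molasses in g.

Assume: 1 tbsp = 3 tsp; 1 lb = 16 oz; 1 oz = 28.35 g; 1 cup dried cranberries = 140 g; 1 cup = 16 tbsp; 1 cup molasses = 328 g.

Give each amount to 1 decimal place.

Scaling factor: 28/18 = 14/9.
dried cranberries: (2 cup + 1 tbsp = 2.0625 cup) × 14/9 × 140 g/cup ≈ 449.2 g
cake flour: 1 tbsp × 14/9 ≈ 1.6 tbsp
heavy cream: 0.5 L × 14/9 ≈ 0.8 L
chocolate chips: 10 oz × 14/9 ≈ 15.6 oz
rolled oats: 4 oz × 14/9 × 28.35 g/oz = 176.4 g
molasses: (3 tbsp + 2 tsp = 11/3 tbsp) × 14/9 ÷ 16 tbsp/cup × 328 g/cup ≈ 116.9 g

dried cranberries: 449.2 g; cake flour: 1.6 tbsp; heavy cream: 0.8 L; chocolate chips: 15.6 oz; rolled oats: 176.4 g; molasses: 116.9 g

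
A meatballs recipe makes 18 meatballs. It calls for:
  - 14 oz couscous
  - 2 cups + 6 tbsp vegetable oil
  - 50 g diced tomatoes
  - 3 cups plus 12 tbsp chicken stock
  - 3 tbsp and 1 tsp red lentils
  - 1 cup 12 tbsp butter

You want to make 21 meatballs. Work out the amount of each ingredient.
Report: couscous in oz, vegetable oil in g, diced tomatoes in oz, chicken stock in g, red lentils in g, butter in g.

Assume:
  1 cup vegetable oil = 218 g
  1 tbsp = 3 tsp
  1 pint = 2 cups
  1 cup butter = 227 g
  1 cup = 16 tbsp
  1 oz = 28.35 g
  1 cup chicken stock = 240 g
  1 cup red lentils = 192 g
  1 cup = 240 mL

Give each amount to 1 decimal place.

couscous: 16.3 oz; vegetable oil: 604.0 g; diced tomatoes: 2.1 oz; chicken stock: 1050.0 g; red lentils: 46.7 g; butter: 463.5 g

Scaling factor: 21/18 = 7/6.
couscous: 14 oz × 7/6 ≈ 16.3 oz
vegetable oil: (2 cup + 6 tbsp = 2.375 cup) × 7/6 × 218 g/cup ≈ 604.0 g
diced tomatoes: 50 g × 7/6 ÷ 28.35 g/oz ≈ 2.1 oz
chicken stock: (3 cup + 12 tbsp = 3.75 cup) × 7/6 × 240 g/cup = 1050.0 g
red lentils: (3 tbsp + 1 tsp = 10/3 tbsp) × 7/6 ÷ 16 tbsp/cup × 192 g/cup ≈ 46.7 g
butter: (1 cup + 12 tbsp = 1.75 cup) × 7/6 × 227 g/cup ≈ 463.5 g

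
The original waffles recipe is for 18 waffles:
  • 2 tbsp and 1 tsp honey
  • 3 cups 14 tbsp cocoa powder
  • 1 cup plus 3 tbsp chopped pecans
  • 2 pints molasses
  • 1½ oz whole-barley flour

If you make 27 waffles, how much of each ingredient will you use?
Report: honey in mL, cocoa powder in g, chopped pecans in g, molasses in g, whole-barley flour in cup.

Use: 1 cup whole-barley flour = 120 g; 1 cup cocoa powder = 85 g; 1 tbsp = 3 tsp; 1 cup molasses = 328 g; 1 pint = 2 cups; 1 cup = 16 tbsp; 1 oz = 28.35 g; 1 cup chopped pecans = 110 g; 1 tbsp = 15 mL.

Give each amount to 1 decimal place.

honey: 52.5 mL; cocoa powder: 494.1 g; chopped pecans: 195.9 g; molasses: 1968.0 g; whole-barley flour: 0.5 cup

Scaling factor: 27/18 = 3/2 = 1.5.
honey: (2 tbsp + 1 tsp = 7/3 tbsp) × 3/2 × 15 mL/tbsp = 52.5 mL
cocoa powder: (3 cup + 14 tbsp = 3.875 cup) × 3/2 × 85 g/cup ≈ 494.1 g
chopped pecans: (1 cup + 3 tbsp = 1.1875 cup) × 3/2 × 110 g/cup ≈ 195.9 g
molasses: 2 pint × 3/2 × 2 cup/pint × 328 g/cup = 1968.0 g
whole-barley flour: 1.5 oz × 3/2 × 28.35 g/oz ÷ 120 g/cup ≈ 0.5 cup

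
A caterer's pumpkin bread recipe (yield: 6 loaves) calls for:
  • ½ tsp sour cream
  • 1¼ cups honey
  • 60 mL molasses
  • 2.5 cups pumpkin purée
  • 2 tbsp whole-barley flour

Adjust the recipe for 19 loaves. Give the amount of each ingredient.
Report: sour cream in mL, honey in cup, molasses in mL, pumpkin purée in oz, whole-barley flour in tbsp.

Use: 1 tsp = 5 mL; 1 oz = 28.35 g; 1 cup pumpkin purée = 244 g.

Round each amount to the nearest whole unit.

Scaling factor: 19/6.
sour cream: 0.5 tsp × 19/6 × 5 mL/tsp ≈ 8 mL
honey: 1.25 cup × 19/6 ≈ 4 cup
molasses: 60 mL × 19/6 = 190 mL
pumpkin purée: 2.5 cup × 19/6 × 244 g/cup ÷ 28.35 g/oz ≈ 68 oz
whole-barley flour: 2 tbsp × 19/6 ≈ 6 tbsp

sour cream: 8 mL; honey: 4 cup; molasses: 190 mL; pumpkin purée: 68 oz; whole-barley flour: 6 tbsp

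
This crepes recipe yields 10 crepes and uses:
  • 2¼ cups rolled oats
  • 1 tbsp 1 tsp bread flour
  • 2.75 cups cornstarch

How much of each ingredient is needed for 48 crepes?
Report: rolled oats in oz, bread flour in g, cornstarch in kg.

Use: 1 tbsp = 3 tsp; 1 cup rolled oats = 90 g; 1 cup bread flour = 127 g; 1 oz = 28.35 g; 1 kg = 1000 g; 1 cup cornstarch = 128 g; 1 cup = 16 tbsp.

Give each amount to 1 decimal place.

rolled oats: 34.3 oz; bread flour: 50.8 g; cornstarch: 1.7 kg

Scaling factor: 48/10 = 24/5 = 4.8.
rolled oats: 2.25 cup × 24/5 × 90 g/cup ÷ 28.35 g/oz ≈ 34.3 oz
bread flour: (1 tbsp + 1 tsp = 4/3 tbsp) × 24/5 ÷ 16 tbsp/cup × 127 g/cup = 50.8 g
cornstarch: 2.75 cup × 24/5 × 128 g/cup ÷ 1000 g/kg ≈ 1.7 kg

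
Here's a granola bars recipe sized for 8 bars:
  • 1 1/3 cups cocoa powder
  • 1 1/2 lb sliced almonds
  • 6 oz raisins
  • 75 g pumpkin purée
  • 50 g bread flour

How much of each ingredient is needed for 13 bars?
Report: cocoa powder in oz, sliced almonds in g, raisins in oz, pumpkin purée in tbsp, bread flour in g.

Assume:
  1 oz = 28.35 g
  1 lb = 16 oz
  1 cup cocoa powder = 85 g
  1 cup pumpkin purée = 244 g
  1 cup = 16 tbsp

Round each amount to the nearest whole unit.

cocoa powder: 6 oz; sliced almonds: 1106 g; raisins: 10 oz; pumpkin purée: 8 tbsp; bread flour: 81 g

Scaling factor: 13/8 = 1.625.
cocoa powder: 4/3 cup × 13/8 × 85 g/cup ÷ 28.35 g/oz ≈ 6 oz
sliced almonds: 1.5 lb × 13/8 × 16 oz/lb × 28.35 g/oz ≈ 1106 g
raisins: 6 oz × 13/8 ≈ 10 oz
pumpkin purée: 75 g × 13/8 ÷ 244 g/cup × 16 tbsp/cup ≈ 8 tbsp
bread flour: 50 g × 13/8 ≈ 81 g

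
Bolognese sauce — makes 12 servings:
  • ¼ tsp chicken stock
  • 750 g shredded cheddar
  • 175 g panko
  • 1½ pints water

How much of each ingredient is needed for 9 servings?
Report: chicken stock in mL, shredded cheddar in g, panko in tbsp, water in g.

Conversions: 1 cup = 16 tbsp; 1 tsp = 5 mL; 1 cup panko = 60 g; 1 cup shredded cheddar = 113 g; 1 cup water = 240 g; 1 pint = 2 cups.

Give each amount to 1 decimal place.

Scaling factor: 9/12 = 3/4 = 0.75.
chicken stock: 0.25 tsp × 3/4 × 5 mL/tsp ≈ 0.9 mL
shredded cheddar: 750 g × 3/4 = 562.5 g
panko: 175 g × 3/4 ÷ 60 g/cup × 16 tbsp/cup = 35.0 tbsp
water: 1.5 pint × 3/4 × 2 cup/pint × 240 g/cup = 540.0 g

chicken stock: 0.9 mL; shredded cheddar: 562.5 g; panko: 35.0 tbsp; water: 540.0 g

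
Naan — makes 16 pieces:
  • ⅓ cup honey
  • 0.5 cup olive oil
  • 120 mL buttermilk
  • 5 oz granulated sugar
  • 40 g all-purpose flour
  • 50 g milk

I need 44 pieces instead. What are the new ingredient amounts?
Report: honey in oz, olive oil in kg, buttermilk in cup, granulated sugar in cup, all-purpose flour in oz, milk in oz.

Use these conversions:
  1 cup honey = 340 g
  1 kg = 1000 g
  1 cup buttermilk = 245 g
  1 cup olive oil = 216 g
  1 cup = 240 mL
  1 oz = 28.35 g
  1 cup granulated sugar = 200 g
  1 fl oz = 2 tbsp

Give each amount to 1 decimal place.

Scaling factor: 44/16 = 11/4 = 2.75.
honey: 1/3 cup × 11/4 × 340 g/cup ÷ 28.35 g/oz ≈ 11.0 oz
olive oil: 0.5 cup × 11/4 × 216 g/cup ÷ 1000 g/kg ≈ 0.3 kg
buttermilk: 120 mL × 11/4 ÷ 240 mL/cup ≈ 1.4 cup
granulated sugar: 5 oz × 11/4 × 28.35 g/oz ÷ 200 g/cup ≈ 1.9 cup
all-purpose flour: 40 g × 11/4 ÷ 28.35 g/oz ≈ 3.9 oz
milk: 50 g × 11/4 ÷ 28.35 g/oz ≈ 4.9 oz

honey: 11.0 oz; olive oil: 0.3 kg; buttermilk: 1.4 cup; granulated sugar: 1.9 cup; all-purpose flour: 3.9 oz; milk: 4.9 oz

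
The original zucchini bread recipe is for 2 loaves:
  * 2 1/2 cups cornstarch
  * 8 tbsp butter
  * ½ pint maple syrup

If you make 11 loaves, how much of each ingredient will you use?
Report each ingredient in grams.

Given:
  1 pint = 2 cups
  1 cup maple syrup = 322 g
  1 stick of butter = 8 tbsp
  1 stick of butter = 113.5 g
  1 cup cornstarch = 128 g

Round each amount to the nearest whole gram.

cornstarch: 1760 g; butter: 624 g; maple syrup: 1771 g

Scaling factor: 11/2 = 5.5.
cornstarch: 2.5 cup × 11/2 × 128 g/cup = 1760 g
butter: 8 tbsp × 11/2 ÷ 8 tbsp/stick × 113.5 g/stick ≈ 624 g
maple syrup: 0.5 pint × 11/2 × 2 cup/pint × 322 g/cup = 1771 g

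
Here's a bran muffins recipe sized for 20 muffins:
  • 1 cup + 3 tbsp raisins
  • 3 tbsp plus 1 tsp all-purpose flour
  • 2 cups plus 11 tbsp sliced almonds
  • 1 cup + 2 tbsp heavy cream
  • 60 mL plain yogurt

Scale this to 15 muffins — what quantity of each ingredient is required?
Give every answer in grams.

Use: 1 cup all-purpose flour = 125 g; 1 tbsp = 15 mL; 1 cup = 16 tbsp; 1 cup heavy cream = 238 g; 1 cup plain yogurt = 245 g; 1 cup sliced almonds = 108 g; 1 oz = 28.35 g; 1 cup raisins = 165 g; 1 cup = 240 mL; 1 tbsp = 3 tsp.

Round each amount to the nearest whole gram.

Scaling factor: 15/20 = 3/4 = 0.75.
raisins: (1 cup + 3 tbsp = 1.1875 cup) × 3/4 × 165 g/cup ≈ 147 g
all-purpose flour: (3 tbsp + 1 tsp = 10/3 tbsp) × 3/4 ÷ 16 tbsp/cup × 125 g/cup ≈ 20 g
sliced almonds: (2 cup + 11 tbsp = 2.6875 cup) × 3/4 × 108 g/cup ≈ 218 g
heavy cream: (1 cup + 2 tbsp = 1.125 cup) × 3/4 × 238 g/cup ≈ 201 g
plain yogurt: 60 mL × 3/4 ÷ 240 mL/cup × 245 g/cup ≈ 46 g

raisins: 147 g; all-purpose flour: 20 g; sliced almonds: 218 g; heavy cream: 201 g; plain yogurt: 46 g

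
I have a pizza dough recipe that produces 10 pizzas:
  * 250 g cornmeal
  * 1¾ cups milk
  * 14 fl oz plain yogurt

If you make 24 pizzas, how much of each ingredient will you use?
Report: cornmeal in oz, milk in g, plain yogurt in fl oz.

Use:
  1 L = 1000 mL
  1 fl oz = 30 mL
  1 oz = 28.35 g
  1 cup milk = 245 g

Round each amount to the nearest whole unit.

Scaling factor: 24/10 = 12/5 = 2.4.
cornmeal: 250 g × 12/5 ÷ 28.35 g/oz ≈ 21 oz
milk: 1.75 cup × 12/5 × 245 g/cup = 1029 g
plain yogurt: 14 fl oz × 12/5 ≈ 34 fl oz

cornmeal: 21 oz; milk: 1029 g; plain yogurt: 34 fl oz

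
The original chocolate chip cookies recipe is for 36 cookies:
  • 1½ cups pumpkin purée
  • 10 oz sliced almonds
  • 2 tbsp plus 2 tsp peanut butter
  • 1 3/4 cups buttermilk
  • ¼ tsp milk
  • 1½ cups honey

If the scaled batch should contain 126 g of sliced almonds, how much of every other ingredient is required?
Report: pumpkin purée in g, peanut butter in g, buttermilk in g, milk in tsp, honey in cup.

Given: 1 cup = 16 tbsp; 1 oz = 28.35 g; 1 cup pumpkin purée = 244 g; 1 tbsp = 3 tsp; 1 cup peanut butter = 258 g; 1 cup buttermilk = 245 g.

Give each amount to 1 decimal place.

pumpkin purée: 162.7 g; peanut butter: 19.1 g; buttermilk: 190.6 g; milk: 0.1 tsp; honey: 0.7 cup

The original recipe has 283.5 g of sliced almonds, so the scaling factor is 126 ÷ 283.5 = 4/9.
pumpkin purée: 1.5 cup × 4/9 × 244 g/cup ≈ 162.7 g
peanut butter: (2 tbsp + 2 tsp = 8/3 tbsp) × 4/9 ÷ 16 tbsp/cup × 258 g/cup ≈ 19.1 g
buttermilk: 1.75 cup × 4/9 × 245 g/cup ≈ 190.6 g
milk: 0.25 tsp × 4/9 ≈ 0.1 tsp
honey: 1.5 cup × 4/9 ≈ 0.7 cup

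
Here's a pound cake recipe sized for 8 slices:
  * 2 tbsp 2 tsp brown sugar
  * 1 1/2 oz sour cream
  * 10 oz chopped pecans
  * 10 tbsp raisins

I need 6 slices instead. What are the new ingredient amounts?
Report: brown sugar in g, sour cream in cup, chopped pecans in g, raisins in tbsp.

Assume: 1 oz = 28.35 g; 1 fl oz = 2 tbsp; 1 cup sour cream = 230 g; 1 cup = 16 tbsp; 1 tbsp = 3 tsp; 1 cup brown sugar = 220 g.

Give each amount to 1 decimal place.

Scaling factor: 6/8 = 3/4 = 0.75.
brown sugar: (2 tbsp + 2 tsp = 8/3 tbsp) × 3/4 ÷ 16 tbsp/cup × 220 g/cup = 27.5 g
sour cream: 1.5 oz × 3/4 × 28.35 g/oz ÷ 230 g/cup ≈ 0.1 cup
chopped pecans: 10 oz × 3/4 × 28.35 g/oz ≈ 212.6 g
raisins: 10 tbsp × 3/4 = 7.5 tbsp

brown sugar: 27.5 g; sour cream: 0.1 cup; chopped pecans: 212.6 g; raisins: 7.5 tbsp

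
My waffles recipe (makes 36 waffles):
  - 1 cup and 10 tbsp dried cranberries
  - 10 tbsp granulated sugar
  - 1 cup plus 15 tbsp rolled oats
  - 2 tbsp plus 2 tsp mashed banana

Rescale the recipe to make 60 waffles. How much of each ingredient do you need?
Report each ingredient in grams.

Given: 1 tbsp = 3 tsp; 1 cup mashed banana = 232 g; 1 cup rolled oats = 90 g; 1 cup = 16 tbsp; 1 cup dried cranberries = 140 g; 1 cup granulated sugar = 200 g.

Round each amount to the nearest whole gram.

Scaling factor: 60/36 = 5/3.
dried cranberries: (1 cup + 10 tbsp = 1.625 cup) × 5/3 × 140 g/cup ≈ 379 g
granulated sugar: 10 tbsp × 5/3 ÷ 16 tbsp/cup × 200 g/cup ≈ 208 g
rolled oats: (1 cup + 15 tbsp = 1.9375 cup) × 5/3 × 90 g/cup ≈ 291 g
mashed banana: (2 tbsp + 2 tsp = 8/3 tbsp) × 5/3 ÷ 16 tbsp/cup × 232 g/cup ≈ 64 g

dried cranberries: 379 g; granulated sugar: 208 g; rolled oats: 291 g; mashed banana: 64 g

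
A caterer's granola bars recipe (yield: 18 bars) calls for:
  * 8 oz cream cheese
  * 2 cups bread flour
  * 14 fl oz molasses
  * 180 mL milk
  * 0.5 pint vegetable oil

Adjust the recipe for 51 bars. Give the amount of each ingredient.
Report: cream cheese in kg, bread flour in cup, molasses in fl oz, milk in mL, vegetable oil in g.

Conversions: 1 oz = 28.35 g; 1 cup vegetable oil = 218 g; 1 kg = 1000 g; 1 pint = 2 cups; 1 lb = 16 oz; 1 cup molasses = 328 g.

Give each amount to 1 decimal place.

Scaling factor: 51/18 = 17/6.
cream cheese: 8 oz × 17/6 × 28.35 g/oz ÷ 1000 g/kg ≈ 0.6 kg
bread flour: 2 cup × 17/6 ≈ 5.7 cup
molasses: 14 fl oz × 17/6 ≈ 39.7 fl oz
milk: 180 mL × 17/6 = 510.0 mL
vegetable oil: 0.5 pint × 17/6 × 2 cup/pint × 218 g/cup ≈ 617.7 g

cream cheese: 0.6 kg; bread flour: 5.7 cup; molasses: 39.7 fl oz; milk: 510.0 mL; vegetable oil: 617.7 g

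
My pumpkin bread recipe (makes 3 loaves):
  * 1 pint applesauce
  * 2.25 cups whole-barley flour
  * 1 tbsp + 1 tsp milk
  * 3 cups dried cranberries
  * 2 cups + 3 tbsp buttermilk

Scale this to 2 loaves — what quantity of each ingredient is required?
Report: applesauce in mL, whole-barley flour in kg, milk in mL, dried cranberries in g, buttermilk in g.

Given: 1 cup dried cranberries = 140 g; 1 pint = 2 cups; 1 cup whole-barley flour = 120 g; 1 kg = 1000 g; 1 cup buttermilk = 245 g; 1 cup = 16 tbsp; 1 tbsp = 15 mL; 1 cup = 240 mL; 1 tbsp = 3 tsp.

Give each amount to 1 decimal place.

Scaling factor: 2/3.
applesauce: 1 pint × 2/3 × 2 cup/pint × 240 mL/cup = 320.0 mL
whole-barley flour: 2.25 cup × 2/3 × 120 g/cup ÷ 1000 g/kg ≈ 0.2 kg
milk: (1 tbsp + 1 tsp = 4/3 tbsp) × 2/3 × 15 mL/tbsp ≈ 13.3 mL
dried cranberries: 3 cup × 2/3 × 140 g/cup = 280.0 g
buttermilk: (2 cup + 3 tbsp = 2.1875 cup) × 2/3 × 245 g/cup ≈ 357.3 g

applesauce: 320.0 mL; whole-barley flour: 0.2 kg; milk: 13.3 mL; dried cranberries: 280.0 g; buttermilk: 357.3 g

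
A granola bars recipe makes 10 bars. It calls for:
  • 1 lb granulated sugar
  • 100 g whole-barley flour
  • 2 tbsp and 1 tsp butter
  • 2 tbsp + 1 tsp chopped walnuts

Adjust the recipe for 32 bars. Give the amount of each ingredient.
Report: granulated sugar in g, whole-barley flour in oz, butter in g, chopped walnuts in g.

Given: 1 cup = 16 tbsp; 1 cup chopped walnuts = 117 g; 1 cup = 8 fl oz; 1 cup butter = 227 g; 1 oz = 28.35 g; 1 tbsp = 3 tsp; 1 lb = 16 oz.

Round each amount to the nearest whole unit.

granulated sugar: 1452 g; whole-barley flour: 11 oz; butter: 106 g; chopped walnuts: 55 g

Scaling factor: 32/10 = 16/5 = 3.2.
granulated sugar: 1 lb × 16/5 × 16 oz/lb × 28.35 g/oz ≈ 1452 g
whole-barley flour: 100 g × 16/5 ÷ 28.35 g/oz ≈ 11 oz
butter: (2 tbsp + 1 tsp = 7/3 tbsp) × 16/5 ÷ 16 tbsp/cup × 227 g/cup ≈ 106 g
chopped walnuts: (2 tbsp + 1 tsp = 7/3 tbsp) × 16/5 ÷ 16 tbsp/cup × 117 g/cup ≈ 55 g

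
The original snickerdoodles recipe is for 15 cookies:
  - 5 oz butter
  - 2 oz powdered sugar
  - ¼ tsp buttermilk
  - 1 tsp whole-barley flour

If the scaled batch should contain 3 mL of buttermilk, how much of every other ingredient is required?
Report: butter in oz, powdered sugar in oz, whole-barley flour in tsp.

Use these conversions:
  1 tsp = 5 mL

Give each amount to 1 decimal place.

butter: 12.0 oz; powdered sugar: 4.8 oz; whole-barley flour: 2.4 tsp

The original recipe has 1.25 mL of buttermilk, so the scaling factor is 3 ÷ 1.25 = 12/5 = 2.4.
butter: 5 oz × 12/5 = 12.0 oz
powdered sugar: 2 oz × 12/5 = 4.8 oz
whole-barley flour: 1 tsp × 12/5 = 2.4 tsp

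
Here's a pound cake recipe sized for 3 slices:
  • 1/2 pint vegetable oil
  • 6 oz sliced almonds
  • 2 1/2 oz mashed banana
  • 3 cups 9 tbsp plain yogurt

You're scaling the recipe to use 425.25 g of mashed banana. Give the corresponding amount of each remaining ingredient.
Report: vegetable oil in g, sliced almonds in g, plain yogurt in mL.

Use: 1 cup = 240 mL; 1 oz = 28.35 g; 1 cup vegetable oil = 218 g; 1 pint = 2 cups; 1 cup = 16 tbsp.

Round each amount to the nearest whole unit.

The original recipe has 70.875 g of mashed banana, so the scaling factor is 425.25 ÷ 70.875 = 6.
vegetable oil: 0.5 pint × 6 × 2 cup/pint × 218 g/cup = 1308 g
sliced almonds: 6 oz × 6 × 28.35 g/oz ≈ 1021 g
plain yogurt: (3 cup + 9 tbsp = 3.5625 cup) × 6 × 240 mL/cup = 5130 mL

vegetable oil: 1308 g; sliced almonds: 1021 g; plain yogurt: 5130 mL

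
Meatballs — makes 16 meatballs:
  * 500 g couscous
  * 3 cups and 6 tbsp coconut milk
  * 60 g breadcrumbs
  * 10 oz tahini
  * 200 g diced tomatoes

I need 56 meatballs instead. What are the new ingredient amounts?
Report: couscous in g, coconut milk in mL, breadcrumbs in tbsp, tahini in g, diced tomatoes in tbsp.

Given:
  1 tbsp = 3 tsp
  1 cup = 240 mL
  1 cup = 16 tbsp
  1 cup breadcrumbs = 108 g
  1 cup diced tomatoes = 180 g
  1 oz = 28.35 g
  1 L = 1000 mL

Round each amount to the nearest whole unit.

Scaling factor: 56/16 = 7/2 = 3.5.
couscous: 500 g × 7/2 = 1750 g
coconut milk: (3 cup + 6 tbsp = 3.375 cup) × 7/2 × 240 mL/cup = 2835 mL
breadcrumbs: 60 g × 7/2 ÷ 108 g/cup × 16 tbsp/cup ≈ 31 tbsp
tahini: 10 oz × 7/2 × 28.35 g/oz ≈ 992 g
diced tomatoes: 200 g × 7/2 ÷ 180 g/cup × 16 tbsp/cup ≈ 62 tbsp

couscous: 1750 g; coconut milk: 2835 mL; breadcrumbs: 31 tbsp; tahini: 992 g; diced tomatoes: 62 tbsp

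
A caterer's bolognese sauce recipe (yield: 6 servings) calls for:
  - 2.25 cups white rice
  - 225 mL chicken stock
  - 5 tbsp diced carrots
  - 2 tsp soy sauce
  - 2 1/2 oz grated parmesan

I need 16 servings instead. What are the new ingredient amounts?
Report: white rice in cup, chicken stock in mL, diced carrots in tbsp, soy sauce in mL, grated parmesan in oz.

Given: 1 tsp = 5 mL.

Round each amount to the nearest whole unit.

Scaling factor: 16/6 = 8/3.
white rice: 2.25 cup × 8/3 = 6 cup
chicken stock: 225 mL × 8/3 = 600 mL
diced carrots: 5 tbsp × 8/3 ≈ 13 tbsp
soy sauce: 2 tsp × 8/3 × 5 mL/tsp ≈ 27 mL
grated parmesan: 2.5 oz × 8/3 ≈ 7 oz

white rice: 6 cup; chicken stock: 600 mL; diced carrots: 13 tbsp; soy sauce: 27 mL; grated parmesan: 7 oz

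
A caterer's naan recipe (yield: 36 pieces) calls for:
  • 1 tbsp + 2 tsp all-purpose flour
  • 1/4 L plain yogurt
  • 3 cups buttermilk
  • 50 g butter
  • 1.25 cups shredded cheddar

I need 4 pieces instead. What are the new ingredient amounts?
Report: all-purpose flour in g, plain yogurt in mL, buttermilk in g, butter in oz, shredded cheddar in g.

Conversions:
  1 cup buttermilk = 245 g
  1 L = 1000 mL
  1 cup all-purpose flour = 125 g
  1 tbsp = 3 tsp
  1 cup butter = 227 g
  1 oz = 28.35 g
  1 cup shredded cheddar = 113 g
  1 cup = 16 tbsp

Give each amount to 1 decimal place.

all-purpose flour: 1.4 g; plain yogurt: 27.8 mL; buttermilk: 81.7 g; butter: 0.2 oz; shredded cheddar: 15.7 g

Scaling factor: 4/36 = 1/9.
all-purpose flour: (1 tbsp + 2 tsp = 5/3 tbsp) × 1/9 ÷ 16 tbsp/cup × 125 g/cup ≈ 1.4 g
plain yogurt: 0.25 L × 1/9 × 1000 mL/L ≈ 27.8 mL
buttermilk: 3 cup × 1/9 × 245 g/cup ≈ 81.7 g
butter: 50 g × 1/9 ÷ 28.35 g/oz ≈ 0.2 oz
shredded cheddar: 1.25 cup × 1/9 × 113 g/cup ≈ 15.7 g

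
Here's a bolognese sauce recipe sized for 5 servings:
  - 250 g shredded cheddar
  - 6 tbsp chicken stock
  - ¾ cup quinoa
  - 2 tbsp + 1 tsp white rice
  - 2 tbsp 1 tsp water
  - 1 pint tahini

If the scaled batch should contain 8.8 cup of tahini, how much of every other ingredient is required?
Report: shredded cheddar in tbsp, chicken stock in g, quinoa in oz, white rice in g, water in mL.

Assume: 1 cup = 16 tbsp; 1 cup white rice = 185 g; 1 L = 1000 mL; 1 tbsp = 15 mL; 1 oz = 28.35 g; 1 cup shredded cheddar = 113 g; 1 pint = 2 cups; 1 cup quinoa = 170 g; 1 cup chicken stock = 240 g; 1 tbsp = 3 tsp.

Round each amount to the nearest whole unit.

shredded cheddar: 156 tbsp; chicken stock: 396 g; quinoa: 20 oz; white rice: 119 g; water: 154 mL

The original recipe has 2 cup of tahini, so the scaling factor is 8.8 ÷ 2 = 22/5 = 4.4.
shredded cheddar: 250 g × 22/5 ÷ 113 g/cup × 16 tbsp/cup ≈ 156 tbsp
chicken stock: 6 tbsp × 22/5 ÷ 16 tbsp/cup × 240 g/cup = 396 g
quinoa: 0.75 cup × 22/5 × 170 g/cup ÷ 28.35 g/oz ≈ 20 oz
white rice: (2 tbsp + 1 tsp = 7/3 tbsp) × 22/5 ÷ 16 tbsp/cup × 185 g/cup ≈ 119 g
water: (2 tbsp + 1 tsp = 7/3 tbsp) × 22/5 × 15 mL/tbsp = 154 mL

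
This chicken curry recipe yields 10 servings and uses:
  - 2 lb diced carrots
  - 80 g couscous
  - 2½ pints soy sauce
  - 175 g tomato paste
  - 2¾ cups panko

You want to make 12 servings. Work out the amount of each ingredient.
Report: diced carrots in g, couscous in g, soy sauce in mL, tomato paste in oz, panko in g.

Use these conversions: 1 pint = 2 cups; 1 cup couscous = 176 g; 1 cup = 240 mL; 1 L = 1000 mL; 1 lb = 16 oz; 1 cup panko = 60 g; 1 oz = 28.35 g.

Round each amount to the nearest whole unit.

Scaling factor: 12/10 = 6/5 = 1.2.
diced carrots: 2 lb × 6/5 × 16 oz/lb × 28.35 g/oz ≈ 1089 g
couscous: 80 g × 6/5 = 96 g
soy sauce: 2.5 pint × 6/5 × 2 cup/pint × 240 mL/cup = 1440 mL
tomato paste: 175 g × 6/5 ÷ 28.35 g/oz ≈ 7 oz
panko: 2.75 cup × 6/5 × 60 g/cup = 198 g

diced carrots: 1089 g; couscous: 96 g; soy sauce: 1440 mL; tomato paste: 7 oz; panko: 198 g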